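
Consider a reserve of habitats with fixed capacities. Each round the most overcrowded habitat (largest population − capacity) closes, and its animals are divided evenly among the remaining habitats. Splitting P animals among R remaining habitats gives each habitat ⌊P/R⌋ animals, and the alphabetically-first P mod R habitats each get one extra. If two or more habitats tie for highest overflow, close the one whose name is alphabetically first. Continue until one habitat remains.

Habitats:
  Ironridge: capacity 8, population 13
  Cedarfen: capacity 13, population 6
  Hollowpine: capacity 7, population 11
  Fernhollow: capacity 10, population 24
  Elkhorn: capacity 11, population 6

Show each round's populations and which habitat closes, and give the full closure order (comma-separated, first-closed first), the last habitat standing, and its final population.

Closure order: Fernhollow, Ironridge, Hollowpine, Cedarfen
Last habitat: Elkhorn with 60 animals

Round 1: Cedarfen=6 Elkhorn=6 Fernhollow=24 Hollowpine=11 Ironridge=13 → close Fernhollow (overflow 14)
  24÷4 = 6 each, +1 to first 0
Round 2: Cedarfen=12 Elkhorn=12 Hollowpine=17 Ironridge=19 → close Ironridge (overflow 11)
  19÷3 = 6 each, +1 to first 1
Round 3: Cedarfen=19 Elkhorn=18 Hollowpine=23 → close Hollowpine (overflow 16)
  23÷2 = 11 each, +1 to first 1
Round 4: Cedarfen=31 Elkhorn=29 → close Cedarfen (overflow 18)
  31÷1 = 31 each, +1 to first 0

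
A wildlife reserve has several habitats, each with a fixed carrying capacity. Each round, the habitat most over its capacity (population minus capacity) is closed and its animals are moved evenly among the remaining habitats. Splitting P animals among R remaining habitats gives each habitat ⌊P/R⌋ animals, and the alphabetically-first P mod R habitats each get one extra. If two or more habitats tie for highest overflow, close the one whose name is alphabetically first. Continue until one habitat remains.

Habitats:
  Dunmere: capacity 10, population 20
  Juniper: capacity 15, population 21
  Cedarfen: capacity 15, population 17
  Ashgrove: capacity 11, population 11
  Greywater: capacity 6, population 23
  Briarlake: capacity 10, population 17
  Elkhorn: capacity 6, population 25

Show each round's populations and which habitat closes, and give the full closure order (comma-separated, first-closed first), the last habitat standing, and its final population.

Round 1: Ashgrove=11 Briarlake=17 Cedarfen=17 Dunmere=20 Elkhorn=25 Greywater=23 Juniper=21 → close Elkhorn (overflow 19)
  25÷6 = 4 each, +1 to first 1
Round 2: Ashgrove=16 Briarlake=21 Cedarfen=21 Dunmere=24 Greywater=27 Juniper=25 → close Greywater (overflow 21)
  27÷5 = 5 each, +1 to first 2
Round 3: Ashgrove=22 Briarlake=27 Cedarfen=26 Dunmere=29 Juniper=30 → close Dunmere (overflow 19)
  29÷4 = 7 each, +1 to first 1
Round 4: Ashgrove=30 Briarlake=34 Cedarfen=33 Juniper=37 → close Briarlake (overflow 24)
  34÷3 = 11 each, +1 to first 1
Round 5: Ashgrove=42 Cedarfen=44 Juniper=48 → close Juniper (overflow 33)
  48÷2 = 24 each, +1 to first 0
Round 6: Ashgrove=66 Cedarfen=68 → close Ashgrove (overflow 55)
  66÷1 = 66 each, +1 to first 0

Closure order: Elkhorn, Greywater, Dunmere, Briarlake, Juniper, Ashgrove
Last habitat: Cedarfen with 134 animals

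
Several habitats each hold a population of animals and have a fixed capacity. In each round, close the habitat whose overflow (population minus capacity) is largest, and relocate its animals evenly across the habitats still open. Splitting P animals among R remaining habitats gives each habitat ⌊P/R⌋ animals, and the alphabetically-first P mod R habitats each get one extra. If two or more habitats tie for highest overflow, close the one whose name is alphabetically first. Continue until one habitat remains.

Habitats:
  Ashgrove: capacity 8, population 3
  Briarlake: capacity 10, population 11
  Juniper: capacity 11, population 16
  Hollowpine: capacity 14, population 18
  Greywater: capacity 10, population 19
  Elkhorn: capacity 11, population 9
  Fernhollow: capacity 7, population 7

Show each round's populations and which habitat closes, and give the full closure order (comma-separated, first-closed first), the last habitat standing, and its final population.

Round 1: Ashgrove=3 Briarlake=11 Elkhorn=9 Fernhollow=7 Greywater=19 Hollowpine=18 Juniper=16 → close Greywater (overflow 9)
  19÷6 = 3 each, +1 to first 1
Round 2: Ashgrove=7 Briarlake=14 Elkhorn=12 Fernhollow=10 Hollowpine=21 Juniper=19 → close Juniper (overflow 8)
  19÷5 = 3 each, +1 to first 4
Round 3: Ashgrove=11 Briarlake=18 Elkhorn=16 Fernhollow=14 Hollowpine=24 → close Hollowpine (overflow 10)
  24÷4 = 6 each, +1 to first 0
Round 4: Ashgrove=17 Briarlake=24 Elkhorn=22 Fernhollow=20 → close Briarlake (overflow 14)
  24÷3 = 8 each, +1 to first 0
Round 5: Ashgrove=25 Elkhorn=30 Fernhollow=28 → close Fernhollow (overflow 21)
  28÷2 = 14 each, +1 to first 0
Round 6: Ashgrove=39 Elkhorn=44 → close Elkhorn (overflow 33)
  44÷1 = 44 each, +1 to first 0

Closure order: Greywater, Juniper, Hollowpine, Briarlake, Fernhollow, Elkhorn
Last habitat: Ashgrove with 83 animals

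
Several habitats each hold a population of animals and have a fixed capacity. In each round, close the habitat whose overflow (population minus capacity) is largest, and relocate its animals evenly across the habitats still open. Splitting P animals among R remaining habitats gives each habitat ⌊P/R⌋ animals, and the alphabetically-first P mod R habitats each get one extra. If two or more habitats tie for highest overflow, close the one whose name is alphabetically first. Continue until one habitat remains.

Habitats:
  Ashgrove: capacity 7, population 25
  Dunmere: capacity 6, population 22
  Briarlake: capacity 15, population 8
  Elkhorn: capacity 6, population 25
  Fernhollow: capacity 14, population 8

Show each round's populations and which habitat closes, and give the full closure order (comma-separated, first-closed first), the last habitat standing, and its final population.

Closure order: Elkhorn, Ashgrove, Dunmere, Briarlake
Last habitat: Fernhollow with 88 animals

Round 1: Ashgrove=25 Briarlake=8 Dunmere=22 Elkhorn=25 Fernhollow=8 → close Elkhorn (overflow 19)
  25÷4 = 6 each, +1 to first 1
Round 2: Ashgrove=32 Briarlake=14 Dunmere=28 Fernhollow=14 → close Ashgrove (overflow 25)
  32÷3 = 10 each, +1 to first 2
Round 3: Briarlake=25 Dunmere=39 Fernhollow=24 → close Dunmere (overflow 33)
  39÷2 = 19 each, +1 to first 1
Round 4: Briarlake=45 Fernhollow=43 → close Briarlake (overflow 30)
  45÷1 = 45 each, +1 to first 0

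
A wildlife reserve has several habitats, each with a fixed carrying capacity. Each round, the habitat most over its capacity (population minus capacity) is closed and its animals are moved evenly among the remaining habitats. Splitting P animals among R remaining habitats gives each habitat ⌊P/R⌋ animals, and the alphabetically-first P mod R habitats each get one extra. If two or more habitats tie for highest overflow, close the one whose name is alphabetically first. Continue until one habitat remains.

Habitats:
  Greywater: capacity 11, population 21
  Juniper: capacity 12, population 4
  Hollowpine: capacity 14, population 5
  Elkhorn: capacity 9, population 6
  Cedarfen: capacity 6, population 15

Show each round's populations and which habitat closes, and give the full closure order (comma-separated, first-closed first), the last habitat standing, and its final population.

Closure order: Greywater, Cedarfen, Elkhorn, Juniper
Last habitat: Hollowpine with 51 animals

Round 1: Cedarfen=15 Elkhorn=6 Greywater=21 Hollowpine=5 Juniper=4 → close Greywater (overflow 10)
  21÷4 = 5 each, +1 to first 1
Round 2: Cedarfen=21 Elkhorn=11 Hollowpine=10 Juniper=9 → close Cedarfen (overflow 15)
  21÷3 = 7 each, +1 to first 0
Round 3: Elkhorn=18 Hollowpine=17 Juniper=16 → close Elkhorn (overflow 9)
  18÷2 = 9 each, +1 to first 0
Round 4: Hollowpine=26 Juniper=25 → close Juniper (overflow 13)
  25÷1 = 25 each, +1 to first 0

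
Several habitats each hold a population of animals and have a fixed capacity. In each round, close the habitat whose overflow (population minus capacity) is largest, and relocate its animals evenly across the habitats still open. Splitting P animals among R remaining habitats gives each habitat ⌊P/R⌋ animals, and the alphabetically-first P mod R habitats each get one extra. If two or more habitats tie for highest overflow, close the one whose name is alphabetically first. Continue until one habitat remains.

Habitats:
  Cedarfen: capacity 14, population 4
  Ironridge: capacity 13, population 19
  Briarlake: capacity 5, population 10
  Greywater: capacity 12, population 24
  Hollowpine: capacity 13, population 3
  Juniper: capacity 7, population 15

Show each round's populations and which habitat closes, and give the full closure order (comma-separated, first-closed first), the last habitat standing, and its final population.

Round 1: Briarlake=10 Cedarfen=4 Greywater=24 Hollowpine=3 Ironridge=19 Juniper=15 → close Greywater (overflow 12)
  24÷5 = 4 each, +1 to first 4
Round 2: Briarlake=15 Cedarfen=9 Hollowpine=8 Ironridge=24 Juniper=19 → close Juniper (overflow 12)
  19÷4 = 4 each, +1 to first 3
Round 3: Briarlake=20 Cedarfen=14 Hollowpine=13 Ironridge=28 → close Briarlake (overflow 15)
  20÷3 = 6 each, +1 to first 2
Round 4: Cedarfen=21 Hollowpine=20 Ironridge=34 → close Ironridge (overflow 21)
  34÷2 = 17 each, +1 to first 0
Round 5: Cedarfen=38 Hollowpine=37 → close Cedarfen (overflow 24)
  38÷1 = 38 each, +1 to first 0

Closure order: Greywater, Juniper, Briarlake, Ironridge, Cedarfen
Last habitat: Hollowpine with 75 animals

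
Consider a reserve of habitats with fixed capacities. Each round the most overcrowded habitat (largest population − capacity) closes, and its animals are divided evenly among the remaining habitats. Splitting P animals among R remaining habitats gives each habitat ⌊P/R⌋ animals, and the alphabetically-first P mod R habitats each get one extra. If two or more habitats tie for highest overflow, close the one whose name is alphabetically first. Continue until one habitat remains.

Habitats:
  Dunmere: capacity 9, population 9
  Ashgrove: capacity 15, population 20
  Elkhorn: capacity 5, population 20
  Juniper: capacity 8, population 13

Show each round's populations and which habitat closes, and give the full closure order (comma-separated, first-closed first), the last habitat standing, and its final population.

Closure order: Elkhorn, Ashgrove, Juniper
Last habitat: Dunmere with 62 animals

Round 1: Ashgrove=20 Dunmere=9 Elkhorn=20 Juniper=13 → close Elkhorn (overflow 15)
  20÷3 = 6 each, +1 to first 2
Round 2: Ashgrove=27 Dunmere=16 Juniper=19 → close Ashgrove (overflow 12)
  27÷2 = 13 each, +1 to first 1
Round 3: Dunmere=30 Juniper=32 → close Juniper (overflow 24)
  32÷1 = 32 each, +1 to first 0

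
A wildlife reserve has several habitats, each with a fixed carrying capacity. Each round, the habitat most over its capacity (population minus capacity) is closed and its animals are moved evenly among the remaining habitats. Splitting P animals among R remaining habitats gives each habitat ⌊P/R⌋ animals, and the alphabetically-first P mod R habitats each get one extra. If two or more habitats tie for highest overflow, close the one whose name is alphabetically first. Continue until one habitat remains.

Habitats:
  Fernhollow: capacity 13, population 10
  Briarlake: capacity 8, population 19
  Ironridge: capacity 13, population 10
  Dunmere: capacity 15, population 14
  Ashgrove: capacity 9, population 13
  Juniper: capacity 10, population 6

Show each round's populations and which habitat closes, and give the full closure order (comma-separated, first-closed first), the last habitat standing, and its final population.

Closure order: Briarlake, Ashgrove, Dunmere, Fernhollow, Ironridge
Last habitat: Juniper with 72 animals

Round 1: Ashgrove=13 Briarlake=19 Dunmere=14 Fernhollow=10 Ironridge=10 Juniper=6 → close Briarlake (overflow 11)
  19÷5 = 3 each, +1 to first 4
Round 2: Ashgrove=17 Dunmere=18 Fernhollow=14 Ironridge=14 Juniper=9 → close Ashgrove (overflow 8)
  17÷4 = 4 each, +1 to first 1
Round 3: Dunmere=23 Fernhollow=18 Ironridge=18 Juniper=13 → close Dunmere (overflow 8)
  23÷3 = 7 each, +1 to first 2
Round 4: Fernhollow=26 Ironridge=26 Juniper=20 → close Fernhollow (overflow 13)
  26÷2 = 13 each, +1 to first 0
Round 5: Ironridge=39 Juniper=33 → close Ironridge (overflow 26)
  39÷1 = 39 each, +1 to first 0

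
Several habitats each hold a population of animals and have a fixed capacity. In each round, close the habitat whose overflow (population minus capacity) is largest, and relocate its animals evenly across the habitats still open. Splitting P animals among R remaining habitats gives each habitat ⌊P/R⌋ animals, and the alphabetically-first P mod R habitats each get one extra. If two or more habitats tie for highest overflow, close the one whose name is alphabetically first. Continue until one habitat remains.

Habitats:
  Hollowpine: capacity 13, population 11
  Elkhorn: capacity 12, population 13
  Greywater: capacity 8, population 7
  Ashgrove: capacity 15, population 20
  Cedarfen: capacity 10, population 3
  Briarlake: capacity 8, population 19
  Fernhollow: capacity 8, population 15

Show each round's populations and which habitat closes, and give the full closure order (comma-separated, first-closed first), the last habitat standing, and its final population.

Closure order: Briarlake, Fernhollow, Ashgrove, Elkhorn, Greywater, Hollowpine
Last habitat: Cedarfen with 88 animals

Round 1: Ashgrove=20 Briarlake=19 Cedarfen=3 Elkhorn=13 Fernhollow=15 Greywater=7 Hollowpine=11 → close Briarlake (overflow 11)
  19÷6 = 3 each, +1 to first 1
Round 2: Ashgrove=24 Cedarfen=6 Elkhorn=16 Fernhollow=18 Greywater=10 Hollowpine=14 → close Fernhollow (overflow 10)
  18÷5 = 3 each, +1 to first 3
Round 3: Ashgrove=28 Cedarfen=10 Elkhorn=20 Greywater=13 Hollowpine=17 → close Ashgrove (overflow 13)
  28÷4 = 7 each, +1 to first 0
Round 4: Cedarfen=17 Elkhorn=27 Greywater=20 Hollowpine=24 → close Elkhorn (overflow 15)
  27÷3 = 9 each, +1 to first 0
Round 5: Cedarfen=26 Greywater=29 Hollowpine=33 → close Greywater (overflow 21)
  29÷2 = 14 each, +1 to first 1
Round 6: Cedarfen=41 Hollowpine=47 → close Hollowpine (overflow 34)
  47÷1 = 47 each, +1 to first 0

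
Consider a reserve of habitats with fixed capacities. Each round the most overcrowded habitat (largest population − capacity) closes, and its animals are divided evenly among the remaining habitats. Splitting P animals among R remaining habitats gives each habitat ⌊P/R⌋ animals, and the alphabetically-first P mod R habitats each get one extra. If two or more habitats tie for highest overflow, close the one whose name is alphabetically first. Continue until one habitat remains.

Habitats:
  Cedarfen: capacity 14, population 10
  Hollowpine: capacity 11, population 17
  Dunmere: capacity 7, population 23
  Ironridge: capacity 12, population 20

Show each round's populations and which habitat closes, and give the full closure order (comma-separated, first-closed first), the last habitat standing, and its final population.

Closure order: Dunmere, Ironridge, Hollowpine
Last habitat: Cedarfen with 70 animals

Round 1: Cedarfen=10 Dunmere=23 Hollowpine=17 Ironridge=20 → close Dunmere (overflow 16)
  23÷3 = 7 each, +1 to first 2
Round 2: Cedarfen=18 Hollowpine=25 Ironridge=27 → close Ironridge (overflow 15)
  27÷2 = 13 each, +1 to first 1
Round 3: Cedarfen=32 Hollowpine=38 → close Hollowpine (overflow 27)
  38÷1 = 38 each, +1 to first 0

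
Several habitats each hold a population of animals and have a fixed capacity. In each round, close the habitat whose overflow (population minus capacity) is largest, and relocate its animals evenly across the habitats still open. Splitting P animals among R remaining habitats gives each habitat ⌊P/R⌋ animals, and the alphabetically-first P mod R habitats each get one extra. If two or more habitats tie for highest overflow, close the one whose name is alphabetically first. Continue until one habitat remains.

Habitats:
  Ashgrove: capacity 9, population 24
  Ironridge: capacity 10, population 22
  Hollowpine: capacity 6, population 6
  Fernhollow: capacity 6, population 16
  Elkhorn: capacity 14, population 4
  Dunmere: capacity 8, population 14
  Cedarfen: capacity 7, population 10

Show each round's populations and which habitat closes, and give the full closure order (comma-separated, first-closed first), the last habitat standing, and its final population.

Closure order: Ashgrove, Ironridge, Fernhollow, Dunmere, Cedarfen, Hollowpine
Last habitat: Elkhorn with 96 animals

Round 1: Ashgrove=24 Cedarfen=10 Dunmere=14 Elkhorn=4 Fernhollow=16 Hollowpine=6 Ironridge=22 → close Ashgrove (overflow 15)
  24÷6 = 4 each, +1 to first 0
Round 2: Cedarfen=14 Dunmere=18 Elkhorn=8 Fernhollow=20 Hollowpine=10 Ironridge=26 → close Ironridge (overflow 16)
  26÷5 = 5 each, +1 to first 1
Round 3: Cedarfen=20 Dunmere=23 Elkhorn=13 Fernhollow=25 Hollowpine=15 → close Fernhollow (overflow 19)
  25÷4 = 6 each, +1 to first 1
Round 4: Cedarfen=27 Dunmere=29 Elkhorn=19 Hollowpine=21 → close Dunmere (overflow 21)
  29÷3 = 9 each, +1 to first 2
Round 5: Cedarfen=37 Elkhorn=29 Hollowpine=30 → close Cedarfen (overflow 30)
  37÷2 = 18 each, +1 to first 1
Round 6: Elkhorn=48 Hollowpine=48 → close Hollowpine (overflow 42)
  48÷1 = 48 each, +1 to first 0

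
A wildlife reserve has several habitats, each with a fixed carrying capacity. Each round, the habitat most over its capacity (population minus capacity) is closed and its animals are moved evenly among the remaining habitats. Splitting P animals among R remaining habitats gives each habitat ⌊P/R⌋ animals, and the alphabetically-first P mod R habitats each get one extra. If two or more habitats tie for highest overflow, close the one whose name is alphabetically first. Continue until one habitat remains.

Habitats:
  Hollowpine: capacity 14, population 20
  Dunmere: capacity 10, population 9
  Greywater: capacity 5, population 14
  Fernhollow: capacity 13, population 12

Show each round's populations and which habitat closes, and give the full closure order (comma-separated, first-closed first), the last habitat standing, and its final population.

Round 1: Dunmere=9 Fernhollow=12 Greywater=14 Hollowpine=20 → close Greywater (overflow 9)
  14÷3 = 4 each, +1 to first 2
Round 2: Dunmere=14 Fernhollow=17 Hollowpine=24 → close Hollowpine (overflow 10)
  24÷2 = 12 each, +1 to first 0
Round 3: Dunmere=26 Fernhollow=29 → close Dunmere (overflow 16)
  26÷1 = 26 each, +1 to first 0

Closure order: Greywater, Hollowpine, Dunmere
Last habitat: Fernhollow with 55 animals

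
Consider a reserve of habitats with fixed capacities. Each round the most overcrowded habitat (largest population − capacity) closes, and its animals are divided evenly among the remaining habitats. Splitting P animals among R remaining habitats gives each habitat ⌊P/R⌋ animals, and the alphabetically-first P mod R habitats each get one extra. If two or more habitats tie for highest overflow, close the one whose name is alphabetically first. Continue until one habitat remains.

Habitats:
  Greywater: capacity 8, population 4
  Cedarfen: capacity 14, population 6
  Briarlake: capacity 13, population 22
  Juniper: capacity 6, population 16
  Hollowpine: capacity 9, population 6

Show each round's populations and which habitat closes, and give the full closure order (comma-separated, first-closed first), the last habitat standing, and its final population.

Closure order: Juniper, Briarlake, Greywater, Hollowpine
Last habitat: Cedarfen with 54 animals

Round 1: Briarlake=22 Cedarfen=6 Greywater=4 Hollowpine=6 Juniper=16 → close Juniper (overflow 10)
  16÷4 = 4 each, +1 to first 0
Round 2: Briarlake=26 Cedarfen=10 Greywater=8 Hollowpine=10 → close Briarlake (overflow 13)
  26÷3 = 8 each, +1 to first 2
Round 3: Cedarfen=19 Greywater=17 Hollowpine=18 → close Greywater (overflow 9)
  17÷2 = 8 each, +1 to first 1
Round 4: Cedarfen=28 Hollowpine=26 → close Hollowpine (overflow 17)
  26÷1 = 26 each, +1 to first 0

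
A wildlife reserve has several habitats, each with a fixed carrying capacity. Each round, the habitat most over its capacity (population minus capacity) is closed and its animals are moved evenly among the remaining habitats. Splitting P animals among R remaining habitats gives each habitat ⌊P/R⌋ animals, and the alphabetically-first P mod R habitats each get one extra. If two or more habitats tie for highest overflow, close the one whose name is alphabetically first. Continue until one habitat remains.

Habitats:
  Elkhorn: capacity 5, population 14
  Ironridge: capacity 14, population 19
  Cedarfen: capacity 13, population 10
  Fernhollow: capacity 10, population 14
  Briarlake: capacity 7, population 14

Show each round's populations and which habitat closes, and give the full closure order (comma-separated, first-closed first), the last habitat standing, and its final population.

Round 1: Briarlake=14 Cedarfen=10 Elkhorn=14 Fernhollow=14 Ironridge=19 → close Elkhorn (overflow 9)
  14÷4 = 3 each, +1 to first 2
Round 2: Briarlake=18 Cedarfen=14 Fernhollow=17 Ironridge=22 → close Briarlake (overflow 11)
  18÷3 = 6 each, +1 to first 0
Round 3: Cedarfen=20 Fernhollow=23 Ironridge=28 → close Ironridge (overflow 14)
  28÷2 = 14 each, +1 to first 0
Round 4: Cedarfen=34 Fernhollow=37 → close Fernhollow (overflow 27)
  37÷1 = 37 each, +1 to first 0

Closure order: Elkhorn, Briarlake, Ironridge, Fernhollow
Last habitat: Cedarfen with 71 animals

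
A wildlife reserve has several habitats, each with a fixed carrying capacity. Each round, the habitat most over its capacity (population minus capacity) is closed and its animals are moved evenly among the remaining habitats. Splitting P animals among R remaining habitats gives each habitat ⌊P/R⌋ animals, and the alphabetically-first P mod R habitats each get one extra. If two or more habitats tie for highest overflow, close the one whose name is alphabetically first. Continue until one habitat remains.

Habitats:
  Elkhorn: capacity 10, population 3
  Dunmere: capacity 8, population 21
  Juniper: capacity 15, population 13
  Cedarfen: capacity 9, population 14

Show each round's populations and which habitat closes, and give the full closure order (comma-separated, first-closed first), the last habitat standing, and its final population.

Closure order: Dunmere, Cedarfen, Juniper
Last habitat: Elkhorn with 51 animals

Round 1: Cedarfen=14 Dunmere=21 Elkhorn=3 Juniper=13 → close Dunmere (overflow 13)
  21÷3 = 7 each, +1 to first 0
Round 2: Cedarfen=21 Elkhorn=10 Juniper=20 → close Cedarfen (overflow 12)
  21÷2 = 10 each, +1 to first 1
Round 3: Elkhorn=21 Juniper=30 → close Juniper (overflow 15)
  30÷1 = 30 each, +1 to first 0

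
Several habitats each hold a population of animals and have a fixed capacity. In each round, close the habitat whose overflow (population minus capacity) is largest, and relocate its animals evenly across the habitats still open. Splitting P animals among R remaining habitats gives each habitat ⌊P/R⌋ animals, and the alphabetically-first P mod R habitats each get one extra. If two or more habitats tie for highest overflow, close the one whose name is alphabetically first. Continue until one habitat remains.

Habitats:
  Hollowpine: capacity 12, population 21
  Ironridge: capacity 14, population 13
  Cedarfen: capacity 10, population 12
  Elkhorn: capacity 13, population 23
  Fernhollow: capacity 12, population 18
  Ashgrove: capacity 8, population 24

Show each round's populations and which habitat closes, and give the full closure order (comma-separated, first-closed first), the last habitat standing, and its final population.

Closure order: Ashgrove, Elkhorn, Hollowpine, Fernhollow, Cedarfen
Last habitat: Ironridge with 111 animals

Round 1: Ashgrove=24 Cedarfen=12 Elkhorn=23 Fernhollow=18 Hollowpine=21 Ironridge=13 → close Ashgrove (overflow 16)
  24÷5 = 4 each, +1 to first 4
Round 2: Cedarfen=17 Elkhorn=28 Fernhollow=23 Hollowpine=26 Ironridge=17 → close Elkhorn (overflow 15)
  28÷4 = 7 each, +1 to first 0
Round 3: Cedarfen=24 Fernhollow=30 Hollowpine=33 Ironridge=24 → close Hollowpine (overflow 21)
  33÷3 = 11 each, +1 to first 0
Round 4: Cedarfen=35 Fernhollow=41 Ironridge=35 → close Fernhollow (overflow 29)
  41÷2 = 20 each, +1 to first 1
Round 5: Cedarfen=56 Ironridge=55 → close Cedarfen (overflow 46)
  56÷1 = 56 each, +1 to first 0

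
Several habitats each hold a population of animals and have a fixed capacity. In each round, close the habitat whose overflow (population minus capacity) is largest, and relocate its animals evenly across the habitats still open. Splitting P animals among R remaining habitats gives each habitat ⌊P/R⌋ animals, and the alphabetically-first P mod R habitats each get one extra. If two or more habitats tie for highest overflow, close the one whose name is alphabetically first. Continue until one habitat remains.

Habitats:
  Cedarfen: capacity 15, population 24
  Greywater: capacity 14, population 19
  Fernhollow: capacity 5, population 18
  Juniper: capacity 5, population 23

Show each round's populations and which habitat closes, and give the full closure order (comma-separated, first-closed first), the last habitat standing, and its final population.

Round 1: Cedarfen=24 Fernhollow=18 Greywater=19 Juniper=23 → close Juniper (overflow 18)
  23÷3 = 7 each, +1 to first 2
Round 2: Cedarfen=32 Fernhollow=26 Greywater=26 → close Fernhollow (overflow 21)
  26÷2 = 13 each, +1 to first 0
Round 3: Cedarfen=45 Greywater=39 → close Cedarfen (overflow 30)
  45÷1 = 45 each, +1 to first 0

Closure order: Juniper, Fernhollow, Cedarfen
Last habitat: Greywater with 84 animals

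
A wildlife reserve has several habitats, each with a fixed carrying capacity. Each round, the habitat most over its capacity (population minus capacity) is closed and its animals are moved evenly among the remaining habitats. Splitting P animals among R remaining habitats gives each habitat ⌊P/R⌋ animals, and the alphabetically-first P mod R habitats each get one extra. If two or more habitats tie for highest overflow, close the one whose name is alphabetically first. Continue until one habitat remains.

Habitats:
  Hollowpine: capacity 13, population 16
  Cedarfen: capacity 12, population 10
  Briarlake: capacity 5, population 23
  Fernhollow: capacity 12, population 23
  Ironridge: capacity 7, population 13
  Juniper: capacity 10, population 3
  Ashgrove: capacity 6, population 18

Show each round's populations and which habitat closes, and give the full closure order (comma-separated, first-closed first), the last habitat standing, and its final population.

Round 1: Ashgrove=18 Briarlake=23 Cedarfen=10 Fernhollow=23 Hollowpine=16 Ironridge=13 Juniper=3 → close Briarlake (overflow 18)
  23÷6 = 3 each, +1 to first 5
Round 2: Ashgrove=22 Cedarfen=14 Fernhollow=27 Hollowpine=20 Ironridge=17 Juniper=6 → close Ashgrove (overflow 16)
  22÷5 = 4 each, +1 to first 2
Round 3: Cedarfen=19 Fernhollow=32 Hollowpine=24 Ironridge=21 Juniper=10 → close Fernhollow (overflow 20)
  32÷4 = 8 each, +1 to first 0
Round 4: Cedarfen=27 Hollowpine=32 Ironridge=29 Juniper=18 → close Ironridge (overflow 22)
  29÷3 = 9 each, +1 to first 2
Round 5: Cedarfen=37 Hollowpine=42 Juniper=27 → close Hollowpine (overflow 29)
  42÷2 = 21 each, +1 to first 0
Round 6: Cedarfen=58 Juniper=48 → close Cedarfen (overflow 46)
  58÷1 = 58 each, +1 to first 0

Closure order: Briarlake, Ashgrove, Fernhollow, Ironridge, Hollowpine, Cedarfen
Last habitat: Juniper with 106 animals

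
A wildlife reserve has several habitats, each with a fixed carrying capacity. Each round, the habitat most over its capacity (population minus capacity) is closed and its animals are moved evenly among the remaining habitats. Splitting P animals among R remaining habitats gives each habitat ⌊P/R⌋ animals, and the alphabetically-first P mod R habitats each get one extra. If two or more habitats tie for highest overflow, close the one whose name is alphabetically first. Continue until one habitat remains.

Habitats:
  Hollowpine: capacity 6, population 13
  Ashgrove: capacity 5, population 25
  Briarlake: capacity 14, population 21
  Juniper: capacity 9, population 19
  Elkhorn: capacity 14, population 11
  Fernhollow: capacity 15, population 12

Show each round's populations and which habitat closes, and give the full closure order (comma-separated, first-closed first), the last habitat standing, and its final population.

Round 1: Ashgrove=25 Briarlake=21 Elkhorn=11 Fernhollow=12 Hollowpine=13 Juniper=19 → close Ashgrove (overflow 20)
  25÷5 = 5 each, +1 to first 0
Round 2: Briarlake=26 Elkhorn=16 Fernhollow=17 Hollowpine=18 Juniper=24 → close Juniper (overflow 15)
  24÷4 = 6 each, +1 to first 0
Round 3: Briarlake=32 Elkhorn=22 Fernhollow=23 Hollowpine=24 → close Briarlake (overflow 18)
  32÷3 = 10 each, +1 to first 2
Round 4: Elkhorn=33 Fernhollow=34 Hollowpine=34 → close Hollowpine (overflow 28)
  34÷2 = 17 each, +1 to first 0
Round 5: Elkhorn=50 Fernhollow=51 → close Elkhorn (overflow 36)
  50÷1 = 50 each, +1 to first 0

Closure order: Ashgrove, Juniper, Briarlake, Hollowpine, Elkhorn
Last habitat: Fernhollow with 101 animals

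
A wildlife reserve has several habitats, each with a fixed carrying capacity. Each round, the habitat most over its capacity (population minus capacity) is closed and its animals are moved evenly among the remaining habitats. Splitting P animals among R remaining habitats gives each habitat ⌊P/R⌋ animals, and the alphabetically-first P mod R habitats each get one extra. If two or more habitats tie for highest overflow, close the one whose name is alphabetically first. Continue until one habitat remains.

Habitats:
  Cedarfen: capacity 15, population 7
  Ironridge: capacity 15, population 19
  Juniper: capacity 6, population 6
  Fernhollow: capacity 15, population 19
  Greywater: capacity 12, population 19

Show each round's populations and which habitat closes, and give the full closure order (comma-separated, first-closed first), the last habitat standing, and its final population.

Closure order: Greywater, Fernhollow, Ironridge, Juniper
Last habitat: Cedarfen with 70 animals

Round 1: Cedarfen=7 Fernhollow=19 Greywater=19 Ironridge=19 Juniper=6 → close Greywater (overflow 7)
  19÷4 = 4 each, +1 to first 3
Round 2: Cedarfen=12 Fernhollow=24 Ironridge=24 Juniper=10 → close Fernhollow (overflow 9)
  24÷3 = 8 each, +1 to first 0
Round 3: Cedarfen=20 Ironridge=32 Juniper=18 → close Ironridge (overflow 17)
  32÷2 = 16 each, +1 to first 0
Round 4: Cedarfen=36 Juniper=34 → close Juniper (overflow 28)
  34÷1 = 34 each, +1 to first 0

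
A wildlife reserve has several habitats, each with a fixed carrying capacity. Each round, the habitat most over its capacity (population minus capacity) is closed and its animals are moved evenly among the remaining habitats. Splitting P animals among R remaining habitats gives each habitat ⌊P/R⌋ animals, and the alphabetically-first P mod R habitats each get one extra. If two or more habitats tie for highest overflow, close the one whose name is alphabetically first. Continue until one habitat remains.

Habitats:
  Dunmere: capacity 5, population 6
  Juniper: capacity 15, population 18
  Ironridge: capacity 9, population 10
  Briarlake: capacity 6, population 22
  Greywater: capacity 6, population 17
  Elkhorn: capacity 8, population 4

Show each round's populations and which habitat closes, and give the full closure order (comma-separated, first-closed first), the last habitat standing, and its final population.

Round 1: Briarlake=22 Dunmere=6 Elkhorn=4 Greywater=17 Ironridge=10 Juniper=18 → close Briarlake (overflow 16)
  22÷5 = 4 each, +1 to first 2
Round 2: Dunmere=11 Elkhorn=9 Greywater=21 Ironridge=14 Juniper=22 → close Greywater (overflow 15)
  21÷4 = 5 each, +1 to first 1
Round 3: Dunmere=17 Elkhorn=14 Ironridge=19 Juniper=27 → close Dunmere (overflow 12)
  17÷3 = 5 each, +1 to first 2
Round 4: Elkhorn=20 Ironridge=25 Juniper=32 → close Juniper (overflow 17)
  32÷2 = 16 each, +1 to first 0
Round 5: Elkhorn=36 Ironridge=41 → close Ironridge (overflow 32)
  41÷1 = 41 each, +1 to first 0

Closure order: Briarlake, Greywater, Dunmere, Juniper, Ironridge
Last habitat: Elkhorn with 77 animals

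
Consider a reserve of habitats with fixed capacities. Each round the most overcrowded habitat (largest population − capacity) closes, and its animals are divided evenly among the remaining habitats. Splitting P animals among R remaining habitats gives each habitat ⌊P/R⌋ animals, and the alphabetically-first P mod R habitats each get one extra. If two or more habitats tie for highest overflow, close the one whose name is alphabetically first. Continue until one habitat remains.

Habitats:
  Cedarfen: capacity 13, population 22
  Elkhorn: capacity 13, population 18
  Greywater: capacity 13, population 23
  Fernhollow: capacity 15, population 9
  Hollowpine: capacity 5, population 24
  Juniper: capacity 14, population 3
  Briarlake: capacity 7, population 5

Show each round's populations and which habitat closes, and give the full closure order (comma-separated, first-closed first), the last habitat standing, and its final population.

Round 1: Briarlake=5 Cedarfen=22 Elkhorn=18 Fernhollow=9 Greywater=23 Hollowpine=24 Juniper=3 → close Hollowpine (overflow 19)
  24÷6 = 4 each, +1 to first 0
Round 2: Briarlake=9 Cedarfen=26 Elkhorn=22 Fernhollow=13 Greywater=27 Juniper=7 → close Greywater (overflow 14)
  27÷5 = 5 each, +1 to first 2
Round 3: Briarlake=15 Cedarfen=32 Elkhorn=27 Fernhollow=18 Juniper=12 → close Cedarfen (overflow 19)
  32÷4 = 8 each, +1 to first 0
Round 4: Briarlake=23 Elkhorn=35 Fernhollow=26 Juniper=20 → close Elkhorn (overflow 22)
  35÷3 = 11 each, +1 to first 2
Round 5: Briarlake=35 Fernhollow=38 Juniper=31 → close Briarlake (overflow 28)
  35÷2 = 17 each, +1 to first 1
Round 6: Fernhollow=56 Juniper=48 → close Fernhollow (overflow 41)
  56÷1 = 56 each, +1 to first 0

Closure order: Hollowpine, Greywater, Cedarfen, Elkhorn, Briarlake, Fernhollow
Last habitat: Juniper with 104 animals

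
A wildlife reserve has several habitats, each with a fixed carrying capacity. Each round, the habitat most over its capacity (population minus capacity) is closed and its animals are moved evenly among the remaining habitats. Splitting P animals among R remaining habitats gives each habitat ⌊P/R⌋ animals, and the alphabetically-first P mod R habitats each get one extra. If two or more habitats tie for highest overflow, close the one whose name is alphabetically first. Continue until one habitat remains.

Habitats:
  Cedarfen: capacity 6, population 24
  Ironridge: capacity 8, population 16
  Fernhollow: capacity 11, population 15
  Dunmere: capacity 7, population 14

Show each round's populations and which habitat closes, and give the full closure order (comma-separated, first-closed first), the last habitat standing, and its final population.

Closure order: Cedarfen, Ironridge, Dunmere
Last habitat: Fernhollow with 69 animals

Round 1: Cedarfen=24 Dunmere=14 Fernhollow=15 Ironridge=16 → close Cedarfen (overflow 18)
  24÷3 = 8 each, +1 to first 0
Round 2: Dunmere=22 Fernhollow=23 Ironridge=24 → close Ironridge (overflow 16)
  24÷2 = 12 each, +1 to first 0
Round 3: Dunmere=34 Fernhollow=35 → close Dunmere (overflow 27)
  34÷1 = 34 each, +1 to first 0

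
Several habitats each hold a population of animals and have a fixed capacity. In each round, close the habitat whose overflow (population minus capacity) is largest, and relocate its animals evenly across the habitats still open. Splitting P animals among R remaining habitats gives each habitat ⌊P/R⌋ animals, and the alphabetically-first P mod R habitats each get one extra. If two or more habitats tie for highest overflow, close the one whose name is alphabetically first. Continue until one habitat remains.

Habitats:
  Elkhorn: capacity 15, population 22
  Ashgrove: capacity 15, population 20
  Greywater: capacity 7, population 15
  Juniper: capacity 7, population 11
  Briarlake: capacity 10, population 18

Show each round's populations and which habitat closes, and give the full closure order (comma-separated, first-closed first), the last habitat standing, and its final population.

Round 1: Ashgrove=20 Briarlake=18 Elkhorn=22 Greywater=15 Juniper=11 → close Briarlake (overflow 8)
  18÷4 = 4 each, +1 to first 2
Round 2: Ashgrove=25 Elkhorn=27 Greywater=19 Juniper=15 → close Elkhorn (overflow 12)
  27÷3 = 9 each, +1 to first 0
Round 3: Ashgrove=34 Greywater=28 Juniper=24 → close Greywater (overflow 21)
  28÷2 = 14 each, +1 to first 0
Round 4: Ashgrove=48 Juniper=38 → close Ashgrove (overflow 33)
  48÷1 = 48 each, +1 to first 0

Closure order: Briarlake, Elkhorn, Greywater, Ashgrove
Last habitat: Juniper with 86 animals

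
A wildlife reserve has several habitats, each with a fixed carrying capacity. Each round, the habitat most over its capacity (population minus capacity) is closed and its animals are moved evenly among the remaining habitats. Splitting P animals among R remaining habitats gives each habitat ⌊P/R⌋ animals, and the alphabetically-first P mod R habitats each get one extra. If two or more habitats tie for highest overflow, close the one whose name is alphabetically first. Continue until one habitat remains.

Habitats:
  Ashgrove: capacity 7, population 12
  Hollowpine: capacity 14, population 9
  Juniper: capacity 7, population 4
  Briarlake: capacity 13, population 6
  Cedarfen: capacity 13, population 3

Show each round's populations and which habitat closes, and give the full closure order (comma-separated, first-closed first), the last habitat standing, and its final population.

Closure order: Ashgrove, Juniper, Hollowpine, Briarlake
Last habitat: Cedarfen with 34 animals

Round 1: Ashgrove=12 Briarlake=6 Cedarfen=3 Hollowpine=9 Juniper=4 → close Ashgrove (overflow 5)
  12÷4 = 3 each, +1 to first 0
Round 2: Briarlake=9 Cedarfen=6 Hollowpine=12 Juniper=7 → close Juniper (overflow 0)
  7÷3 = 2 each, +1 to first 1
Round 3: Briarlake=12 Cedarfen=8 Hollowpine=14 → close Hollowpine (overflow 0)
  14÷2 = 7 each, +1 to first 0
Round 4: Briarlake=19 Cedarfen=15 → close Briarlake (overflow 6)
  19÷1 = 19 each, +1 to first 0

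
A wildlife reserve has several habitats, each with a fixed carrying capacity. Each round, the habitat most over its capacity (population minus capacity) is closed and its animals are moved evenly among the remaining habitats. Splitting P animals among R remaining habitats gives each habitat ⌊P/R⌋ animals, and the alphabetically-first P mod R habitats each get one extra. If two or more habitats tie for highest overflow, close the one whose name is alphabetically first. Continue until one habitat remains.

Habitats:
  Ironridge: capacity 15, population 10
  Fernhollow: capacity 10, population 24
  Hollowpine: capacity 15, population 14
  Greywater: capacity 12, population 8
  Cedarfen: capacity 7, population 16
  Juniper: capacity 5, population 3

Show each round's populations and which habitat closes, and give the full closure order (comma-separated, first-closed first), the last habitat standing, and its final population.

Closure order: Fernhollow, Cedarfen, Hollowpine, Greywater, Juniper
Last habitat: Ironridge with 75 animals

Round 1: Cedarfen=16 Fernhollow=24 Greywater=8 Hollowpine=14 Ironridge=10 Juniper=3 → close Fernhollow (overflow 14)
  24÷5 = 4 each, +1 to first 4
Round 2: Cedarfen=21 Greywater=13 Hollowpine=19 Ironridge=15 Juniper=7 → close Cedarfen (overflow 14)
  21÷4 = 5 each, +1 to first 1
Round 3: Greywater=19 Hollowpine=24 Ironridge=20 Juniper=12 → close Hollowpine (overflow 9)
  24÷3 = 8 each, +1 to first 0
Round 4: Greywater=27 Ironridge=28 Juniper=20 → close Greywater (overflow 15)
  27÷2 = 13 each, +1 to first 1
Round 5: Ironridge=42 Juniper=33 → close Juniper (overflow 28)
  33÷1 = 33 each, +1 to first 0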